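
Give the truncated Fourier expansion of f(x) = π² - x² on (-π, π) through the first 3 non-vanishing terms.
4·cos(x) - cos(2·x) + 2·π^2/3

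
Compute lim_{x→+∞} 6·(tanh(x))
Evaluate the dominant behaviour as x → +∞; each term tends to a finite value or vanishes.
Limit = 6.

Final answer: 6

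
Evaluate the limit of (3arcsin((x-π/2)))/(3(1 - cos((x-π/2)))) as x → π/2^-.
Both numerator and denominator → 0 as x → π/2^-; this is a 0/0 indeterminate form.
Expand each to leading order near x = π/2: numerator ~ 3·(x - π/2), denominator ~ 3·(x - π/2)^2/2.
The limit of the ratio is -∞.

Final answer: -∞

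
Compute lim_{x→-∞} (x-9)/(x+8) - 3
Evaluate the dominant behaviour as x → -∞; each term tends to a finite value or vanishes.
Limit = -2.

Final answer: -2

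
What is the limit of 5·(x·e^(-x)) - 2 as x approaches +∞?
Evaluate the dominant behaviour as x → +∞; each term tends to a finite value or vanishes.
Limit = -2.

Final answer: -2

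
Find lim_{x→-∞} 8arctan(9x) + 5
Evaluate the dominant behaviour as x → -∞; each term tends to a finite value or vanishes.
Limit = 5 - 4·π.

Final answer: 5 - 4·π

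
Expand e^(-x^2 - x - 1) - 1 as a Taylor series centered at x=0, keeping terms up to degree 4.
x^4·e^(-1)/24 + 5·x^3·e^(-1)/6 - x^2·e^(-1)/2 - x·e^(-1) - 1 + e^(-1)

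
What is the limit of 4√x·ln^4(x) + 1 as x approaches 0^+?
The product is a 0·∞ indeterminate form at x → 0⁺.
Rewrite the product as 4·ln^4(x) / x^(-1/2) and apply L'Hôpital, or use the standard hierarchy x^(-1/2) ≫ |ln x|^4 as x → 0⁺.
The indeterminate product → 0, so the limit = 1.

Final answer: 1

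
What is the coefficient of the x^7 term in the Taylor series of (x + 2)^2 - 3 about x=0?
Expand to order 7: (x + 2)^2 - 3 = x^2 + 4·x + 1 + O(x^8).
The coefficient of x^7 is 0.

Final answer: 0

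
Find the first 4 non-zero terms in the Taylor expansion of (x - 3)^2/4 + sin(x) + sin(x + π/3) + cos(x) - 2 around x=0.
x^4·(√(3)/48 + 1/24) - x^3/4 + x^2·(-√(3)/4 - 1/4) + √(3)/2 + 5/4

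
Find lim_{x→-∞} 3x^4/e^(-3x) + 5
The quotient is an ∞/∞ indeterminate form as x → -∞.
Compare growth rates of the dominant terms (exponentials ≫ polynomials ≫ logarithms), or apply L'Hôpital's rule; the quotient → 0.
Adding the constant: 0 + 5 = 5. Limit = 5.

Final answer: 5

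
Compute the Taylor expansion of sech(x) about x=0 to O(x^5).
5·x^4/24 - x^2/2 + 1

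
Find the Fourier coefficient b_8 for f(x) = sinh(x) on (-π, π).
b_8 = (1/π) ∫_{-π}^{π} f(x)·sin(8x) dx.
Evaluate the integral (use parity and integration by parts as needed): b_8 = -16·sinh(π)/(65·π).

Final answer: -16·sinh(π)/(65·π)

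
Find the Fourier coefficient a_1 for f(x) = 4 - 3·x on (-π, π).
a_1 = (1/π) ∫_{-π}^{π} f(x)·cos(1x) dx.
Evaluate the integral (use parity and integration by parts as needed): a_1 = 0.

Final answer: 0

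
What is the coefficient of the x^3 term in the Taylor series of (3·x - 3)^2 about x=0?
Expand to order 3: (3·x - 3)^2 = 9·x^2 - 18·x + 9 + O(x^4).
The coefficient of x^3 is 0.

Final answer: 0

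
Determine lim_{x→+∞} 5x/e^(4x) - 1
The quotient is an ∞/∞ indeterminate form as x → +∞.
The exponential denominator e^(4x) dominates the polynomial numerator (e^x ≫ x as x → ∞), so the quotient → 0.
Adding the constant: 0 - 1 = -1. Limit = -1.

Final answer: -1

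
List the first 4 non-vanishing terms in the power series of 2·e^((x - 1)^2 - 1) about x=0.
-20·x^3/3 + 6·x^2 - 4·x + 2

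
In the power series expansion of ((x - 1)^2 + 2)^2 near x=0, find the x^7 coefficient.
Expand to order 7: ((x - 1)^2 + 2)^2 = x^4 - 4·x^3 + 10·x^2 - 12·x + 9 + O(x^8).
The coefficient of x^7 is 0.

Final answer: 0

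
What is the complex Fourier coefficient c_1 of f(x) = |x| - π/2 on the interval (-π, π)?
Compute the real Fourier coefficients first: a_1 = -4/π, b_1 = 0.
Then c_1 = (a_1 − i·b_1)/2 = -2/π.

Final answer: -2/π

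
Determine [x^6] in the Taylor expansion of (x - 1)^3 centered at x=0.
Expand to order 6: (x - 1)^3 = x^3 - 3·x^2 + 3·x - 1 + O(x^7).
The coefficient of x^6 is 0.

Final answer: 0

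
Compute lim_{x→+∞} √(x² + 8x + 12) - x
As x → +∞: multiply by the conjugate to get (8x+12)/(√(x²+8x+12)+x); the denominator ~ 2x, so the limit is 8/2 = 4.
Limit = 4.

Final answer: 4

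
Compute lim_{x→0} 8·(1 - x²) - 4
Direct substitution at x = 0 gives 4.

Final answer: 4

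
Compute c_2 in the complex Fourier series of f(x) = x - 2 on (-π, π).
Compute the real Fourier coefficients first: a_2 = 0, b_2 = -1.
Then c_2 = (a_2 − i·b_2)/2 = i/2.

Final answer: i/2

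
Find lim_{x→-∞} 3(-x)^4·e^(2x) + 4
The product is a 0·∞ indeterminate form at x → -∞.
Rewrite the product as 3(-x)^4 / e^(-2x) (an ∞/∞ form) and apply L'Hôpital, or use the standard hierarchy e^(2|x|) ≫ |(-x)^4| as x → -∞.
The indeterminate product → 0, so the limit = 4.

Final answer: 4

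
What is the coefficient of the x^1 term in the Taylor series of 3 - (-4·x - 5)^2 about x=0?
Expand to order 1: 3 - (-4·x - 5)^2 = -40·x - 22 + O(x^2).
The coefficient of x^1 is -40.

Final answer: -40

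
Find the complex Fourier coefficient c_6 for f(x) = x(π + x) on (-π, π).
Compute the real Fourier coefficients first: a_6 = 1/9, b_6 = -π/3.
Then c_6 = (a_6 − i·b_6)/2 = 1/18 + i·π/6.

Final answer: 1/18 + i·π/6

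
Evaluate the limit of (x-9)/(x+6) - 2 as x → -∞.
Evaluate the dominant behaviour as x → -∞; each term tends to a finite value or vanishes.
Limit = -1.

Final answer: -1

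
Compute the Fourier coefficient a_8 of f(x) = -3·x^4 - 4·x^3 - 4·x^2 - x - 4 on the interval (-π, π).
a_8 = (1/π) ∫_{-π}^{π} f(x)·cos(8x) dx.
Evaluate the integral (use parity and integration by parts as needed): a_8 = -3·π^2/8 - 55/256.

Final answer: -3·π^2/8 - 55/256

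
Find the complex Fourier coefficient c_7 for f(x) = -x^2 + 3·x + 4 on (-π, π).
Compute the real Fourier coefficients first: a_7 = 4/49, b_7 = 6/7.
Then c_7 = (a_7 − i·b_7)/2 = 2/49 - 3·i/7.

Final answer: 2/49 - 3·i/7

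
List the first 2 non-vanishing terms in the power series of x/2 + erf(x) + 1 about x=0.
x·(1/2 + 2/√(π)) + 1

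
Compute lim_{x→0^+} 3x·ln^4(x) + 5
The product is a 0·∞ indeterminate form at x → 0⁺.
Rewrite the product as 3·ln^4(x) / x^(-1) and apply L'Hôpital, or use the standard hierarchy x^(-1) ≫ |ln x|^4 as x → 0⁺.
The indeterminate product → 0, so the limit = 5.

Final answer: 5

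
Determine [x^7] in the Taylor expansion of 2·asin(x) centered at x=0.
Expand to order 7: 2·asin(x) = 5·x^7/56 + 3·x^5/20 + x^3/3 + 2·x + O(x^8).
The coefficient of x^7 is 5/56.

Final answer: 5/56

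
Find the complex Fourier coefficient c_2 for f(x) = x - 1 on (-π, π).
Compute the real Fourier coefficients first: a_2 = 0, b_2 = -1.
Then c_2 = (a_2 − i·b_2)/2 = i/2.

Final answer: i/2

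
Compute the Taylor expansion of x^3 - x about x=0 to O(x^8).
x^3 - x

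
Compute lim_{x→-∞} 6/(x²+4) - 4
Evaluate the dominant behaviour as x → -∞; each term tends to a finite value or vanishes.
Limit = -4.

Final answer: -4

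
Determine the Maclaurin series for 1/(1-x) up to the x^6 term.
x^6 + x^5 + x^4 + x^3 + x^2 + x + 1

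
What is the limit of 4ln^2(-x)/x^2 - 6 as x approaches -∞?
The quotient is an ∞/∞ indeterminate form as x → -∞.
Compare growth rates of the dominant terms (exponentials ≫ polynomials ≫ logarithms), or apply L'Hôpital's rule; the quotient → 0.
Adding the constant: 0 - 6 = -6. Limit = -6.

Final answer: -6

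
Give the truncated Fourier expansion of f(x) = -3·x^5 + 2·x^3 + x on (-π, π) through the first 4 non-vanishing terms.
(-742 - 6·π^4 + 124·π^2)·sin(x) + (-17·π^2 + 49/2 + 3·π^4)·sin(2·x) + (-2·π^4 - 86/27 + 52·π^2/9)·sin(3·x) + (-23·π^2/8 + 37/64 + 3·π^4/2)·sin(4·x)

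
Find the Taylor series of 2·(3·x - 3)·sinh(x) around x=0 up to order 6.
x^6/20 - x^5/20 + x^4 - x^3 + 6·x^2 - 6·x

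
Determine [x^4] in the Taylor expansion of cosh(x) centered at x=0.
Expand to order 4: cosh(x) = x^4/24 + x^2/2 + 1 + O(x^5).
The coefficient of x^4 is 1/24.

Final answer: 1/24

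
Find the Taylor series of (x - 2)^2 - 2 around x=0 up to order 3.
x^2 - 4·x + 2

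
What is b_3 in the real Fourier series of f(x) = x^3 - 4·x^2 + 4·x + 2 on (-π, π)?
b_3 = (1/π) ∫_{-π}^{π} f(x)·sin(3x) dx.
Evaluate the integral (use parity and integration by parts as needed): b_3 = 20/9 + 2·π^2/3.

Final answer: 20/9 + 2·π^2/3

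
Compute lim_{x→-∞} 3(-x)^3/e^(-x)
This is an ∞/∞ indeterminate form as x → -∞.
Compare growth rates of the dominant terms (exponentials ≫ polynomials ≫ logarithms), or apply L'Hôpital's rule; the quotient → 0.
Limit = 0.

Final answer: 0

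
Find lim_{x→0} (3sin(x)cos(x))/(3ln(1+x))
Both numerator and denominator → 0 as x → 0; this is a 0/0 indeterminate form.
Expand each to leading order near x = 0: numerator ~ 3·x, denominator ~ 3·x.
The limit of the ratio is 1.

Final answer: 1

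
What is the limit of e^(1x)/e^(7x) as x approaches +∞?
This is an ∞/∞ indeterminate form as x → +∞.
Rewrite e^(1x)/e^(7x) = e^((1−7)x) = e^(-6x); the exponent coefficient is -6 < 0 so e^(-6x) → 0.
Limit = 0.

Final answer: 0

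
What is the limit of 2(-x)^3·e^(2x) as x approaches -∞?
This is a 0·∞ indeterminate form at x → -∞.
Rewrite the product as 2(-x)^3 / e^(-2x) (an ∞/∞ form) and apply L'Hôpital, or use the standard hierarchy e^(2|x|) ≫ |(-x)^3| as x → -∞.
The indeterminate product → 0, so the limit = 0.

Final answer: 0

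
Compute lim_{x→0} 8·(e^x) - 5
Direct substitution at x = 0 gives 3.

Final answer: 3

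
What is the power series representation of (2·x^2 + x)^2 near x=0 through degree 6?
4·x^4 + 4·x^3 + x^2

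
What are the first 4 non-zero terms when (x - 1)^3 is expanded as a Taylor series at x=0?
x^3 - 3·x^2 + 3·x - 1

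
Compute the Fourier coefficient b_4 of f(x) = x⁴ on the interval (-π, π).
b_4 = (1/π) ∫_{-π}^{π} f(x)·sin(4x) dx.
Evaluate the integral (use parity and integration by parts as needed): b_4 = 0.

Final answer: 0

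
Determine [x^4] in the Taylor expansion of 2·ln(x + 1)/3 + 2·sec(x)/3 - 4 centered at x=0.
Expand to order 4: 2·ln(x + 1)/3 + 2·sec(x)/3 - 4 = -x^4/36 + 2·x^3/9 + 2·x/3 - 10/3 + O(x^5).
The coefficient of x^4 is -1/36.

Final answer: -1/36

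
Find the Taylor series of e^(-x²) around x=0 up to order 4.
x^4/2 - x^2 + 1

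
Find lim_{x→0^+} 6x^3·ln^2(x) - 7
The product is a 0·∞ indeterminate form at x → 0⁺.
Rewrite the product as 6·ln^2(x) / x^(-3) and apply L'Hôpital, or use the standard hierarchy x^(-3) ≫ |ln x|^2 as x → 0⁺.
The indeterminate product → 0, so the limit = -7.

Final answer: -7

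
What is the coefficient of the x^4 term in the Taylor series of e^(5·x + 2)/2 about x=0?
Expand to order 4: e^(5·x + 2)/2 = 625·x^4·e^(2)/48 + 125·x^3·e^(2)/12 + 25·x^2·e^(2)/4 + 5·x·e^(2)/2 + e^(2)/2 + O(x^5).
The coefficient of x^4 is 625·e^(2)/48.

Final answer: 625·e^(2)/48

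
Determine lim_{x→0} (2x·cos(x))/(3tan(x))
Both numerator and denominator → 0 as x → 0; this is a 0/0 indeterminate form.
Expand each to leading order near x = 0: numerator ~ 2·x, denominator ~ 3·x.
The limit of the ratio is 2/3.

Final answer: 2/3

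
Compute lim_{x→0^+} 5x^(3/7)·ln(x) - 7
The product is a 0·∞ indeterminate form at x → 0⁺.
Rewrite the product as 5·ln(x) / x^(-3/7) and apply L'Hôpital, or use the standard hierarchy x^(-3/7) ≫ |ln x| as x → 0⁺.
The indeterminate product → 0, so the limit = -7.

Final answer: -7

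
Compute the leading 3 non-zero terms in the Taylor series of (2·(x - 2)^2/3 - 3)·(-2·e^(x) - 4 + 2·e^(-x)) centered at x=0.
8·x^2 + 12·x + 4/3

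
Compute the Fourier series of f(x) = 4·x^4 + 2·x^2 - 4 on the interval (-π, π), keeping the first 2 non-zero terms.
(184 - 32·π^2)·cos(x) - 4 + 2·π^2/3 + 4·π^4/5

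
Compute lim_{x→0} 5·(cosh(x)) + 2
Direct substitution at x = 0 gives 7.

Final answer: 7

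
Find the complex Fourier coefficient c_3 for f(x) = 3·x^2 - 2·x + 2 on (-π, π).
Compute the real Fourier coefficients first: a_3 = -4/3, b_3 = -4/3.
Then c_3 = (a_3 − i·b_3)/2 = -2/3 + 2·i/3.

Final answer: -2/3 + 2·i/3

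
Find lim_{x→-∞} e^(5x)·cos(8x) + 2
Evaluate the dominant behaviour as x → -∞; each term tends to a finite value or vanishes.
Limit = 2.

Final answer: 2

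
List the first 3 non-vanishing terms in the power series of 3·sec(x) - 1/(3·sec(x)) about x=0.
11·x^4/18 + 5·x^2/3 + 8/3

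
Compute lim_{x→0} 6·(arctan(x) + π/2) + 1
Direct substitution at x = 0 gives 1 + 3·π.

Final answer: 1 + 3·π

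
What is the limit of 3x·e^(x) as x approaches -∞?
This is a 0·∞ indeterminate form at x → -∞.
Rewrite the product as 3x / e^(-x) (an ∞/∞ form) and apply L'Hôpital, or use the standard hierarchy e^(|x|) ≫ |x| as x → -∞.
The indeterminate product → 0, so the limit = 0.

Final answer: 0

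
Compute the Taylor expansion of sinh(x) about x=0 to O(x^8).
x^7/5040 + x^5/120 + x^3/6 + x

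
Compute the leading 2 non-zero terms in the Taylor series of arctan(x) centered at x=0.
-x^3/3 + x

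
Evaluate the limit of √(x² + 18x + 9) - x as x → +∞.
This is an ∞ − ∞ indeterminate form.
Multiply and divide by the conjugate √(x²+18x + 9) + x; the x² terms cancel, leaving (18x + 9)/(√(x²+18x + 9)+x) → 18/2 = 9.
Limit = 9.

Final answer: 9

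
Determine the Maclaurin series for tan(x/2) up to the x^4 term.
x^3/24 + x/2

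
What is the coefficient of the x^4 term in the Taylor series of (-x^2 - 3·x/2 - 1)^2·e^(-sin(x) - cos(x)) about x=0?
Expand to order 4: (-x^2 - 3·x/2 - 1)^2·e^(-sin(x) - cos(x)) = 23·x^4·e^(-1)/24 + 5·x^3·e^(-1)/4 + 9·x^2·e^(-1)/4 + 2·x·e^(-1) + e^(-1) + O(x^5).
The coefficient of x^4 is 23·e^(-1)/24.

Final answer: 23·e^(-1)/24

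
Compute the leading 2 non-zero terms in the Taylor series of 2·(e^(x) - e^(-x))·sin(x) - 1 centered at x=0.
4·x^2 - 1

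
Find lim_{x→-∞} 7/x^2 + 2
Evaluate the dominant behaviour as x → -∞; each term tends to a finite value or vanishes.
Limit = 2.

Final answer: 2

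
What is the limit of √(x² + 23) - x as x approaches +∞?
This is an ∞ − ∞ indeterminate form.
Multiply and divide by the conjugate √(x²+23) + x; the x² terms cancel, leaving 23/(√(x²+23)+x) → 0.
Limit = 0.

Final answer: 0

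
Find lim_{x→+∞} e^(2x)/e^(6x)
This is an ∞/∞ indeterminate form as x → +∞.
Rewrite e^(2x)/e^(6x) = e^((2−6)x) = e^(-4x); the exponent coefficient is -4 < 0 so e^(-4x) → 0.
Limit = 0.

Final answer: 0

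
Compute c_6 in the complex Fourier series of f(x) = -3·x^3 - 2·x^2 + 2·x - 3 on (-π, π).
Compute the real Fourier coefficients first: a_6 = -2/9, b_6 = -5/6 + π^2.
Then c_6 = (a_6 − i·b_6)/2 = -1/9 - i·π^2/2 + 5·i/12.

Final answer: -1/9 - i·π^2/2 + 5·i/12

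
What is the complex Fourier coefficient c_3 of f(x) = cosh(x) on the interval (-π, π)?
Compute the real Fourier coefficients first: a_3 = -sinh(π)/(5·π), b_3 = 0.
Then c_3 = (a_3 − i·b_3)/2 = -sinh(π)/(10·π).

Final answer: -sinh(π)/(10·π)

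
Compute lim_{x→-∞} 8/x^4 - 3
Evaluate the dominant behaviour as x → -∞; each term tends to a finite value or vanishes.
Limit = -3.

Final answer: -3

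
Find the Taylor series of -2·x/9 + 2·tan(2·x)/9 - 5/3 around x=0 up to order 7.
4352·x^7/2835 + 128·x^5/135 + 16·x^3/27 + 2·x/9 - 5/3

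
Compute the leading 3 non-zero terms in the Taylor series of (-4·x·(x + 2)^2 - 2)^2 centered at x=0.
320·x^2 + 64·x + 4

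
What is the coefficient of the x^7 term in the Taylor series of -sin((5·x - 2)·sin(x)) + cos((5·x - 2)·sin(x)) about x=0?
Expand to order 7: -sin((5·x - 2)·sin(x)) + cos((5·x - 2)·sin(x)) = -5603·x^7/840 + 14761·x^6/360 - 681·x^5/20 - x^4/3 + 25·x^3/3 - 7·x^2 + 2·x + 1 + O(x^8).
The coefficient of x^7 is -5603/840.

Final answer: -5603/840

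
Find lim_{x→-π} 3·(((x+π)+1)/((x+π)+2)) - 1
Direct substitution at x = -π gives 1/2.

Final answer: 1/2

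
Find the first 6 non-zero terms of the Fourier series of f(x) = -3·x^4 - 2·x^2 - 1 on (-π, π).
(-136 + 24·π^2)·cos(x) + (7 - 6·π^2)·cos(2·x) + (-8/9 + 8·π^2/3)·cos(3·x) + (1/16 - 3·π^2/2)·cos(4·x) + (56/625 + 24·π^2/25)·cos(5·x) - 3·π^4/5 - 2·π^2/3 - 1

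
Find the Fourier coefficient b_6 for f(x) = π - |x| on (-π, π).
b_6 = (1/π) ∫_{-π}^{π} f(x)·sin(6x) dx.
Evaluate the integral (use parity and integration by parts as needed): b_6 = 0.

Final answer: 0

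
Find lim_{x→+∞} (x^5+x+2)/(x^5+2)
This is an ∞/∞ indeterminate form as x → +∞.
Divide numerator and denominator by x^5 and let the lower-order terms vanish; the leading terms give 1/1 = 1.
Limit = 1.

Final answer: 1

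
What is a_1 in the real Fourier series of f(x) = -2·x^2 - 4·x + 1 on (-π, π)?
a_1 = (1/π) ∫_{-π}^{π} f(x)·cos(1x) dx.
Evaluate the integral (use parity and integration by parts as needed): a_1 = 8.

Final answer: 8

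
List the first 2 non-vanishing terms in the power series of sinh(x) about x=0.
x^3/6 + x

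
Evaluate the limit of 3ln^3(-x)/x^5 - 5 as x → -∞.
The quotient is an ∞/∞ indeterminate form as x → -∞.
Compare growth rates of the dominant terms (exponentials ≫ polynomials ≫ logarithms), or apply L'Hôpital's rule; the quotient → 0.
Adding the constant: 0 - 5 = -5. Limit = -5.

Final answer: -5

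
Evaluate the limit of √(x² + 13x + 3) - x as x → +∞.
This is an ∞ − ∞ indeterminate form.
Multiply and divide by the conjugate √(x²+13x + 3) + x; the x² terms cancel, leaving (13x + 3)/(√(x²+13x + 3)+x) → 13/2.
Limit = 13/2.

Final answer: 13/2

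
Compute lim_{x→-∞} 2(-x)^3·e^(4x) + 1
The product is a 0·∞ indeterminate form at x → -∞.
Rewrite the product as 2(-x)^3 / e^(-4x) (an ∞/∞ form) and apply L'Hôpital, or use the standard hierarchy e^(4|x|) ≫ |(-x)^3| as x → -∞.
The indeterminate product → 0, so the limit = 1.

Final answer: 1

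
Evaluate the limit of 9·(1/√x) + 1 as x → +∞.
Evaluate the dominant behaviour as x → +∞; each term tends to a finite value or vanishes.
Limit = 1.

Final answer: 1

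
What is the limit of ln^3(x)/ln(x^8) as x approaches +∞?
This is an ∞/∞ indeterminate form as x → +∞.
Write ln(x^8) = 8·ln(x), reducing the quotient to ln^2(x)/8 → ∞.
Limit = ∞.

Final answer: ∞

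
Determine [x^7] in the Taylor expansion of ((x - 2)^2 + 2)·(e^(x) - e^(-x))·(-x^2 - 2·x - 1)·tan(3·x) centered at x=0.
Expand to order 7: ((x - 2)^2 + 2)·(e^(x) - e^(-x))·(-x^2 - 2·x - 1)·tan(3·x) = -2524·x^7/5 - 3941·x^6/10 - 140·x^5 - 108·x^4 - 48·x^3 - 36·x^2 + O(x^8).
The coefficient of x^7 is -2524/5.

Final answer: -2524/5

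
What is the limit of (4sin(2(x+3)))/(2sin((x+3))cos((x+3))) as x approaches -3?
Both numerator and denominator → 0 as x → -3; this is a 0/0 indeterminate form.
Expand each to leading order near x = -3: numerator ~ 8·(x + 3), denominator ~ 2·(x + 3).
The limit of the ratio is 4.

Final answer: 4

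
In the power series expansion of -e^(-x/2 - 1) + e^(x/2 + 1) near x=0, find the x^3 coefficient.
Expand to order 3: -e^(-x/2 - 1) + e^(x/2 + 1) = x^3·(e^(-1)/48 + e/48) + x^2·(-e^(-1)/8 + e/8) + x·(e^(-1)/2 + e/2) - e^(-1) + e + O(x^4).
The coefficient of x^3 is e^(-1)/48 + e/48.

Final answer: e^(-1)/48 + e/48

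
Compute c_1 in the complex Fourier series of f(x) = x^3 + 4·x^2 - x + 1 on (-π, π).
Compute the real Fourier coefficients first: a_1 = -16, b_1 = -14 + 2·π^2.
Then c_1 = (a_1 − i·b_1)/2 = -8 - i·π^2 + 7·i.

Final answer: -8 - i·π^2 + 7·i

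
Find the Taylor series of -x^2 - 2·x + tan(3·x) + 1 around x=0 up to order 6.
162·x^5/5 + 9·x^3 - x^2 + x + 1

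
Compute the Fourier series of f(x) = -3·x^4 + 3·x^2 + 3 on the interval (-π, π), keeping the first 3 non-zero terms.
(-156 + 24·π^2)·cos(x) + (12 - 6·π^2)·cos(2·x) - 3·π^4/5 + 3 + π^2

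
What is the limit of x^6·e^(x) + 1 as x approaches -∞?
The product is a 0·∞ indeterminate form at x → -∞.
Rewrite the product as x^6 / e^(-x) (an ∞/∞ form) and apply L'Hôpital, or use the standard hierarchy e^(|x|) ≫ |x^6| as x → -∞.
The indeterminate product → 0, so the limit = 1.

Final answer: 1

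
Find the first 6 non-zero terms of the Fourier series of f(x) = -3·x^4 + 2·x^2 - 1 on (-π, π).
(-152 + 24·π^2)·cos(x) + (11 - 6·π^2)·cos(2·x) + (-8/3 + 8·π^2/3)·cos(3·x) + (17/16 - 3·π^2/2)·cos(4·x) + (-344/625 + 24·π^2/25)·cos(5·x) - 3·π^4/5 - 1 + 2·π^2/3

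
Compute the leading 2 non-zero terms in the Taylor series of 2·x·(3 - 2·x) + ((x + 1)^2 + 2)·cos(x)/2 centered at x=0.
7·x + 3/2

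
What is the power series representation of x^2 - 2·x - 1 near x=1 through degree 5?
-2 + (x - 1)^2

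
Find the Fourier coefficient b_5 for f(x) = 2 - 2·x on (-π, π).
b_5 = (1/π) ∫_{-π}^{π} f(x)·sin(5x) dx.
Evaluate the integral (use parity and integration by parts as needed): b_5 = -4/5.

Final answer: -4/5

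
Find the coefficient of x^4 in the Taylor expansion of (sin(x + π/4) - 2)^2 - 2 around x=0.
Expand to order 4: (sin(x + π/4) - 2)^2 - 2 = x^4·(-2 + √(2)/2)^2·(√(2)/(24·(-2 + √(2)/2)) - 1/(24·(-2 + √(2)/2)^2)) + x^3·(-2 + √(2)/2)^2·(-1/(2·(-2 + √(2)/2)^2) - √(2)/(6·(-2 + √(2)/2))) + x^2·(-2 + √(2)/2)^2·(1/(2·(-2 + √(2)/2)^2) - √(2)/(2·(-2 + √(2)/2))) + √(2)·x·(-2 + √(2)/2) - 2 + (-2 + √(2)/2)^2 + O(x^5).
The coefficient of x^4 is (-2 + √(2)/2)^2·(√(2)/(24·(-2 + √(2)/2)) - 1/(24·(-2 + √(2)/2)^2)).

Final answer: (-2 + √(2)/2)^2·(√(2)/(24·(-2 + √(2)/2)) - 1/(24·(-2 + √(2)/2)^2))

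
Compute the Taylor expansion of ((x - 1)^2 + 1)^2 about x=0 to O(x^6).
x^4 - 4·x^3 + 8·x^2 - 8·x + 4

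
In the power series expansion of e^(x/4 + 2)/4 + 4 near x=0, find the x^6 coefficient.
Expand to order 6: e^(x/4 + 2)/4 + 4 = x^6·e^(2)/11796480 + x^5·e^(2)/491520 + x^4·e^(2)/24576 + x^3·e^(2)/1536 + x^2·e^(2)/128 + x·e^(2)/16 + e^(2)/4 + 4 + O(x^7).
The coefficient of x^6 is e^(2)/11796480.

Final answer: e^(2)/11796480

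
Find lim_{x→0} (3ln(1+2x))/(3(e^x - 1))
Both numerator and denominator → 0 as x → 0; this is a 0/0 indeterminate form.
Expand each to leading order near x = 0: numerator ~ 6·x, denominator ~ 3·x.
The limit of the ratio is 2.

Final answer: 2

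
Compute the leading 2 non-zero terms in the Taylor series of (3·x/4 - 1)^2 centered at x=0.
1 - 3·x/2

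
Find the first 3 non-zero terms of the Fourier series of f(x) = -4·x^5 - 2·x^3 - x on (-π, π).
(-938 - 8·π^4 + 156·π^2)·sin(x) + (-18·π^2 + 28 + 4·π^4)·sin(2·x) + (-8·π^4/3 - 302/81 + 124·π^2/27)·sin(3·x)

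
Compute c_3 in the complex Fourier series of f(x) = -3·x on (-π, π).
Compute the real Fourier coefficients first: a_3 = 0, b_3 = -2.
Then c_3 = (a_3 − i·b_3)/2 = i.

Final answer: i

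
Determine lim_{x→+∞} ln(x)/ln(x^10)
This is an ∞/∞ indeterminate form as x → +∞.
Write ln(x^10) = 10·ln(x), reducing the quotient to 1/10.
Limit = 1/10.

Final answer: 1/10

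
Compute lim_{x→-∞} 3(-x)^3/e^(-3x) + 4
The quotient is an ∞/∞ indeterminate form as x → -∞.
Compare growth rates of the dominant terms (exponentials ≫ polynomials ≫ logarithms), or apply L'Hôpital's rule; the quotient → 0.
Adding the constant: 0 + 4 = 4. Limit = 4.

Final answer: 4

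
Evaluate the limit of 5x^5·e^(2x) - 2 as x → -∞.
The product is a 0·∞ indeterminate form at x → -∞.
Rewrite the product as 5x^5 / e^(-2x) (an ∞/∞ form) and apply L'Hôpital, or use the standard hierarchy e^(2|x|) ≫ |x^5| as x → -∞.
The indeterminate product → 0, so the limit = -2.

Final answer: -2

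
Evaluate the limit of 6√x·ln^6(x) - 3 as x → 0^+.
The product is a 0·∞ indeterminate form at x → 0⁺.
Rewrite the product as 6·ln^6(x) / x^(-1/2) and apply L'Hôpital, or use the standard hierarchy x^(-1/2) ≫ |ln x|^6 as x → 0⁺.
The indeterminate product → 0, so the limit = -3.

Final answer: -3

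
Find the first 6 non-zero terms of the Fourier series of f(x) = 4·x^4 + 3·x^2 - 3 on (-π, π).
(180 - 32·π^2)·cos(x) + (-9 + 8·π^2)·cos(2·x) + (28/27 - 32·π^2/9)·cos(3·x) + 2·π^2·cos(4·x) + (-32·π^2/25 - 108/625)·cos(5·x) - 3 + π^2 + 4·π^4/5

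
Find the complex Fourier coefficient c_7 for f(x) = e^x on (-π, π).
Compute the real Fourier coefficients first: a_7 = (1 - e^(2·π))·e^(-π)/(50·π), b_7 = (-7 + 7·e^(2·π))·e^(-π)/(50·π).
Then c_7 = (a_7 − i·b_7)/2 = -e^(π)/(100·π) + e^(-π)/(100·π) - 7·i·e^(π)/(100·π) + 7·i·e^(-π)/(100·π).

Final answer: -e^(π)/(100·π) + e^(-π)/(100·π) - 7·i·e^(π)/(100·π) + 7·i·e^(-π)/(100·π)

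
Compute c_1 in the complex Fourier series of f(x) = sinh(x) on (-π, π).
Compute the real Fourier coefficients first: a_1 = 0, b_1 = sinh(π)/π.
Then c_1 = (a_1 − i·b_1)/2 = -i·sinh(π)/(2·π).

Final answer: -i·sinh(π)/(2·π)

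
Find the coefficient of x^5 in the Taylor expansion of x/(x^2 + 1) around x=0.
Expand to order 5: x/(x^2 + 1) = x^5 - x^3 + x + O(x^6).
The coefficient of x^5 is 1.

Final answer: 1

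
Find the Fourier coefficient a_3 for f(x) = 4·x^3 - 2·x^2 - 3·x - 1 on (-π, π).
a_3 = (1/π) ∫_{-π}^{π} f(x)·cos(3x) dx.
Evaluate the integral (use parity and integration by parts as needed): a_3 = 8/9.

Final answer: 8/9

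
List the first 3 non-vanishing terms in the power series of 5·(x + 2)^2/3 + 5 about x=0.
5·x^2/3 + 20·x/3 + 35/3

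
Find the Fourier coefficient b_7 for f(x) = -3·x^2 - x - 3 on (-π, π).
b_7 = (1/π) ∫_{-π}^{π} f(x)·sin(7x) dx.
Evaluate the integral (use parity and integration by parts as needed): b_7 = -2/7.

Final answer: -2/7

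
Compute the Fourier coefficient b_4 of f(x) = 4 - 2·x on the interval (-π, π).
b_4 = (1/π) ∫_{-π}^{π} f(x)·sin(4x) dx.
Evaluate the integral (use parity and integration by parts as needed): b_4 = 1.

Final answer: 1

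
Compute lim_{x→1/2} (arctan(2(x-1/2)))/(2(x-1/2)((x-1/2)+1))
Both numerator and denominator → 0 as x → 1/2; this is a 0/0 indeterminate form.
Expand each to leading order near x = 1/2: numerator ~ 2·(x - 1/2), denominator ~ 2·(x - 1/2).
The limit of the ratio is 1.

Final answer: 1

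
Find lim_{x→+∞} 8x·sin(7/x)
As x → +∞: let u = 7/x → 0⁺; then 8·x·sin(7/x) = 8·7·sin(u)/u → 8·7·1 = 56.
Limit = 56.

Final answer: 56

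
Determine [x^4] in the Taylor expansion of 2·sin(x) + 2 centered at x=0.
Expand to order 4: 2·sin(x) + 2 = -x^3/3 + 2·x + 2 + O(x^5).
The coefficient of x^4 is 0.

Final answer: 0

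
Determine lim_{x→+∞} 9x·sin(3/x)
As x → +∞: let u = 3/x → 0⁺; then 9·x·sin(3/x) = 9·3·sin(u)/u → 9·3·1 = 27.
Limit = 27.

Final answer: 27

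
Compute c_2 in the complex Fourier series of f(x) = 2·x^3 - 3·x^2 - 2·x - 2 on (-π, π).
Compute the real Fourier coefficients first: a_2 = -3, b_2 = 5 - 2·π^2.
Then c_2 = (a_2 − i·b_2)/2 = -3/2 - 5·i/2 + i·π^2.

Final answer: -3/2 - 5·i/2 + i·π^2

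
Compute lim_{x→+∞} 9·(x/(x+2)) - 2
Evaluate the dominant behaviour as x → +∞; each term tends to a finite value or vanishes.
Limit = 7.

Final answer: 7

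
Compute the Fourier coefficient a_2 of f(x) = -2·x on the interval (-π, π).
a_2 = (1/π) ∫_{-π}^{π} f(x)·cos(2x) dx.
Evaluate the integral (use parity and integration by parts as needed): a_2 = 0.

Final answer: 0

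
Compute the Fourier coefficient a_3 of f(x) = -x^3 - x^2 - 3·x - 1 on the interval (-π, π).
a_3 = (1/π) ∫_{-π}^{π} f(x)·cos(3x) dx.
Evaluate the integral (use parity and integration by parts as needed): a_3 = 4/9.

Final answer: 4/9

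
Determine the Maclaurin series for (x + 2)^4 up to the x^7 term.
x^4 + 8·x^3 + 24·x^2 + 32·x + 16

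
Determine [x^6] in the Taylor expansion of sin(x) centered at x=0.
Expand to order 6: sin(x) = x^5/120 - x^3/6 + x + O(x^7).
The coefficient of x^6 is 0.

Final answer: 0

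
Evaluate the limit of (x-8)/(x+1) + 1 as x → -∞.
Evaluate the dominant behaviour as x → -∞; each term tends to a finite value or vanishes.
Limit = 2.

Final answer: 2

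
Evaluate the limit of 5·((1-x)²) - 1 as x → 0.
Direct substitution at x = 0 gives 4.

Final answer: 4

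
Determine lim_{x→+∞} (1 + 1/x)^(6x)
As x → +∞: write (1 + 1/x)^(6x) = ((1 + 1/x)^x)^6 → (e^1)^6 = e^6.
Limit = e^(6).

Final answer: e^(6)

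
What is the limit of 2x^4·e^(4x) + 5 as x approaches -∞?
The product is a 0·∞ indeterminate form at x → -∞.
Rewrite the product as 2x^4 / e^(-4x) (an ∞/∞ form) and apply L'Hôpital, or use the standard hierarchy e^(4|x|) ≫ |x^4| as x → -∞.
The indeterminate product → 0, so the limit = 5.

Final answer: 5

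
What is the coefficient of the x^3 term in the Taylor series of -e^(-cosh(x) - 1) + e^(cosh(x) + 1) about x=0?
Expand to order 3: -e^(-cosh(x) - 1) + e^(cosh(x) + 1) = x^2·(e^(-2)/2 + e^(2)/2) - e^(-2) + e^(2) + O(x^4).
The coefficient of x^3 is 0.

Final answer: 0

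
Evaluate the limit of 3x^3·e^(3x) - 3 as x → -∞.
The product is a 0·∞ indeterminate form at x → -∞.
Rewrite the product as 3x^3 / e^(-3x) (an ∞/∞ form) and apply L'Hôpital, or use the standard hierarchy e^(3|x|) ≫ |x^3| as x → -∞.
The indeterminate product → 0, so the limit = -3.

Final answer: -3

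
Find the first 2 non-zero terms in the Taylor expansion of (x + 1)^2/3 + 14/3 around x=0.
2·x/3 + 5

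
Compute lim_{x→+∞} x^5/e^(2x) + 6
The quotient is an ∞/∞ indeterminate form as x → +∞.
The exponential denominator e^(2x) dominates the polynomial numerator (e^x ≫ x^5 as x → ∞), so the quotient → 0.
Adding the constant: 0 + 6 = 6. Limit = 6.

Final answer: 6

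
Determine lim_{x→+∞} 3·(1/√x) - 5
Evaluate the dominant behaviour as x → +∞; each term tends to a finite value or vanishes.
Limit = -5.

Final answer: -5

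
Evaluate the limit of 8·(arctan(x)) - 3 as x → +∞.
Evaluate the dominant behaviour as x → +∞; each term tends to a finite value or vanishes.
Limit = -3 + 4·π.

Final answer: -3 + 4·π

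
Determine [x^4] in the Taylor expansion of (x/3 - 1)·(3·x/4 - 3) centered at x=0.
Expand to order 4: (x/3 - 1)·(3·x/4 - 3) = x^2/4 - 7·x/4 + 3 + O(x^5).
The coefficient of x^4 is 0.

Final answer: 0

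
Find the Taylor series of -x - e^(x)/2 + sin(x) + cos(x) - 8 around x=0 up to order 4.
x^4/48 - x^3/4 - 3·x^2/4 - x/2 - 15/2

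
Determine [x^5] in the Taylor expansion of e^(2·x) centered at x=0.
Expand to order 5: e^(2·x) = 4·x^5/15 + 2·x^4/3 + 4·x^3/3 + 2·x^2 + 2·x + 1 + O(x^6).
The coefficient of x^5 is 4/15.

Final answer: 4/15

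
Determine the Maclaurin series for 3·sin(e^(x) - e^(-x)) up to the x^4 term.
-3·x^3 + 6·x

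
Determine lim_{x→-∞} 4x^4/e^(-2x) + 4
The quotient is an ∞/∞ indeterminate form as x → -∞.
Compare growth rates of the dominant terms (exponentials ≫ polynomials ≫ logarithms), or apply L'Hôpital's rule; the quotient → 0.
Adding the constant: 0 + 4 = 4. Limit = 4.

Final answer: 4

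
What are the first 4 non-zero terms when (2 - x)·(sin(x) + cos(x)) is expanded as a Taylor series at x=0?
x^3/6 - 2·x^2 + x + 2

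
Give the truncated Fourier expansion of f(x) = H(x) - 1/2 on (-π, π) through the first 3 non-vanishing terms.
2·sin(x)/π + 2·sin(3·x)/(3·π) + 2·sin(5·x)/(5·π)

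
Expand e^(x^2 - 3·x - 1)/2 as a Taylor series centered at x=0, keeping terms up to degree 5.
-321·x^5·e^(-1)/80 + 67·x^4·e^(-1)/16 - 15·x^3·e^(-1)/4 + 11·x^2·e^(-1)/4 - 3·x·e^(-1)/2 + e^(-1)/2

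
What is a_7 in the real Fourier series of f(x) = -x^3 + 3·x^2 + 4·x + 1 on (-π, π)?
a_7 = (1/π) ∫_{-π}^{π} f(x)·cos(7x) dx.
Evaluate the integral (use parity and integration by parts as needed): a_7 = -12/49.

Final answer: -12/49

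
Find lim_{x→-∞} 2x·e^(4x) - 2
The product is a 0·∞ indeterminate form at x → -∞.
Rewrite the product as 2x / e^(-4x) (an ∞/∞ form) and apply L'Hôpital, or use the standard hierarchy e^(4|x|) ≫ |x| as x → -∞.
The indeterminate product → 0, so the limit = -2.

Final answer: -2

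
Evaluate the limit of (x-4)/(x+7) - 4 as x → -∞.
Evaluate the dominant behaviour as x → -∞; each term tends to a finite value or vanishes.
Limit = -3.

Final answer: -3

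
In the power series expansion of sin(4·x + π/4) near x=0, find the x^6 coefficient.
Expand to order 6: sin(4·x + π/4) = -128·√(2)·x^6/45 + 64·√(2)·x^5/15 + 16·√(2)·x^4/3 - 16·√(2)·x^3/3 - 4·√(2)·x^2 + 2·√(2)·x + √(2)/2 + O(x^7).
The coefficient of x^6 is -128·√(2)/45.

Final answer: -128·√(2)/45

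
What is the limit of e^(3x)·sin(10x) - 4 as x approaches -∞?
Evaluate the dominant behaviour as x → -∞; each term tends to a finite value or vanishes.
Limit = -4.

Final answer: -4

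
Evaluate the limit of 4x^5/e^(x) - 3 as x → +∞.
The quotient is an ∞/∞ indeterminate form as x → +∞.
The exponential denominator e^(x) dominates the polynomial numerator (e^x ≫ x^5 as x → ∞), so the quotient → 0.
Adding the constant: 0 - 3 = -3. Limit = -3.

Final answer: -3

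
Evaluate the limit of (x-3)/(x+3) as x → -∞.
Evaluate the dominant behaviour as x → -∞; each term tends to a finite value or vanishes.
Limit = 1.

Final answer: 1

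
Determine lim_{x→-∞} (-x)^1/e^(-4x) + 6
The quotient is an ∞/∞ indeterminate form as x → -∞.
Compare growth rates of the dominant terms (exponentials ≫ polynomials ≫ logarithms), or apply L'Hôpital's rule; the quotient → 0.
Adding the constant: 0 + 6 = 6. Limit = 6.

Final answer: 6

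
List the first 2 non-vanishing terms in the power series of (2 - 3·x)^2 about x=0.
4 - 12·x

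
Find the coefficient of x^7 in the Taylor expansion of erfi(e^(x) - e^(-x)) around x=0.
1681/(140·√(π))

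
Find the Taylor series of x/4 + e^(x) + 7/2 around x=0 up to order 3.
x^3/6 + x^2/2 + 5·x/4 + 9/2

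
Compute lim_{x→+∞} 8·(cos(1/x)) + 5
Evaluate the dominant behaviour as x → +∞; each term tends to a finite value or vanishes.
Limit = 13.

Final answer: 13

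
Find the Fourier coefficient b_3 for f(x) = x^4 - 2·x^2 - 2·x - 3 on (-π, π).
b_3 = (1/π) ∫_{-π}^{π} f(x)·sin(3x) dx.
Evaluate the integral (use parity and integration by parts as needed): b_3 = -4/3.

Final answer: -4/3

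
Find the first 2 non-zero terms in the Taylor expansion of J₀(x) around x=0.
1 - x^2/4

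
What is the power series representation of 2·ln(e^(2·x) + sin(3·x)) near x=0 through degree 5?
2569·x^5/4 - 367·x^4/2 + 57·x^3 - 21·x^2 + 10·x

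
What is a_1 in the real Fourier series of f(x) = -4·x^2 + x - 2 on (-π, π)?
a_1 = (1/π) ∫_{-π}^{π} f(x)·cos(1x) dx.
Evaluate the integral (use parity and integration by parts as needed): a_1 = 16.

Final answer: 16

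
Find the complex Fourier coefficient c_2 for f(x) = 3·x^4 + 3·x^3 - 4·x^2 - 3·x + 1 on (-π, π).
Compute the real Fourier coefficients first: a_2 = -13 + 6·π^2, b_2 = 15/2 - 3·π^2.
Then c_2 = (a_2 − i·b_2)/2 = -13/2 + 3·π^2 - 15·i/4 + 3·i·π^2/2.

Final answer: -13/2 + 3·π^2 - 15·i/4 + 3·i·π^2/2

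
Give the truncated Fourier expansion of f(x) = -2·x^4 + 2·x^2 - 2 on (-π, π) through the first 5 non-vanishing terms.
(-104 + 16·π^2)·cos(x) + (8 - 4·π^2)·cos(2·x) + (-56/27 + 16·π^2/9)·cos(3·x) + (7/8 - π^2)·cos(4·x) - 2·π^4/5 - 2 + 2·π^2/3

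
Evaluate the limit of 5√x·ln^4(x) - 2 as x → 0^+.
The product is a 0·∞ indeterminate form at x → 0⁺.
Rewrite the product as 5·ln^4(x) / x^(-1/2) and apply L'Hôpital, or use the standard hierarchy x^(-1/2) ≫ |ln x|^4 as x → 0⁺.
The indeterminate product → 0, so the limit = -2.

Final answer: -2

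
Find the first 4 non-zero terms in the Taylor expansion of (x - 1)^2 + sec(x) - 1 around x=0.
5·x^4/24 + 3·x^2/2 - 2·x + 1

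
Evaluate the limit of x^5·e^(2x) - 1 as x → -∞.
The product is a 0·∞ indeterminate form at x → -∞.
Rewrite the product as x^5 / e^(-2x) (an ∞/∞ form) and apply L'Hôpital, or use the standard hierarchy e^(2|x|) ≫ |x^5| as x → -∞.
The indeterminate product → 0, so the limit = -1.

Final answer: -1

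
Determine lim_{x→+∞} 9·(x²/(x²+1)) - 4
Evaluate the dominant behaviour as x → +∞; each term tends to a finite value or vanishes.
Limit = 5.

Final answer: 5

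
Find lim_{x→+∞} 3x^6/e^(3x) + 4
The quotient is an ∞/∞ indeterminate form as x → +∞.
The exponential denominator e^(3x) dominates the polynomial numerator (e^x ≫ x^6 as x → ∞), so the quotient → 0.
Adding the constant: 0 + 4 = 4. Limit = 4.

Final answer: 4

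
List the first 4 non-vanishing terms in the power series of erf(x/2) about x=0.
-x^7/(2688·√(π)) + x^5/(160·√(π)) - x^3/(12·√(π)) + x/√(π)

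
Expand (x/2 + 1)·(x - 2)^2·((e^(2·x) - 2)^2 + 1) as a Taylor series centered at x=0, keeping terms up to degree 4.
58·x^4/3 + 79·x^3/3 + 6·x^2 - 20·x + 8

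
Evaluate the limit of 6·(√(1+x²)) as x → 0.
Direct substitution at x = 0 gives 6.

Final answer: 6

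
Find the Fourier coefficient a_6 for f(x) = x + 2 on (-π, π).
a_6 = (1/π) ∫_{-π}^{π} f(x)·cos(6x) dx.
Evaluate the integral (use parity and integration by parts as needed): a_6 = 0.

Final answer: 0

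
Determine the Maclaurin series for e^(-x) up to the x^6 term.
x^6/720 - x^5/120 + x^4/24 - x^3/6 + x^2/2 - x + 1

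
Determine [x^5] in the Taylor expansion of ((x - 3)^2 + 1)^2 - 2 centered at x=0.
Expand to order 5: ((x - 3)^2 + 1)^2 - 2 = x^4 - 12·x^3 + 56·x^2 - 120·x + 98 + O(x^6).
The coefficient of x^5 is 0.

Final answer: 0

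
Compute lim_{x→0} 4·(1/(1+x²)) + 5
Direct substitution at x = 0 gives 9.

Final answer: 9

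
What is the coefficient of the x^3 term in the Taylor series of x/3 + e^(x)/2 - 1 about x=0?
Expand to order 3: x/3 + e^(x)/2 - 1 = x^3/12 + x^2/4 + 5·x/6 - 1/2 + O(x^4).
The coefficient of x^3 is 1/12.

Final answer: 1/12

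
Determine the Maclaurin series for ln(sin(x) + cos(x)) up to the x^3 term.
2·x^3/3 - x^2 + x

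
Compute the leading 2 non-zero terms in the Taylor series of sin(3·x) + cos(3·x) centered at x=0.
3·x + 1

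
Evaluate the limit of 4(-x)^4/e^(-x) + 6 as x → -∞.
The quotient is an ∞/∞ indeterminate form as x → -∞.
Compare growth rates of the dominant terms (exponentials ≫ polynomials ≫ logarithms), or apply L'Hôpital's rule; the quotient → 0.
Adding the constant: 0 + 6 = 6. Limit = 6.

Final answer: 6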